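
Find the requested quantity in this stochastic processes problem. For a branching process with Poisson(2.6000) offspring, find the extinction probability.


Since mu = 2.6000 > 1, extinction prob q < 1.
Solve s = exp(mu*(s-1)) iteratively.
q = 0.0951

0.0951


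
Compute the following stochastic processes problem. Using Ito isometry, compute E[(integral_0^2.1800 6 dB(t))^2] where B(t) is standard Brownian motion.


By Ito isometry: E[(int f dB)^2] = int f^2 dt
= 6^2 * 2.1800
= 36 * 2.1800 = 78.4800

78.4800


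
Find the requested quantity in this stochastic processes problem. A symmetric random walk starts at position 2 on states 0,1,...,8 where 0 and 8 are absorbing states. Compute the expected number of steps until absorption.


For symmetric RW on 0,...,N with absorbing barriers, E(i) = i*(N-i)
E(2) = 2 * 6 = 12

12


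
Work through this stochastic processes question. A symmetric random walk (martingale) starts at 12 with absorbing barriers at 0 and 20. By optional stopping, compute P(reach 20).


By optional stopping theorem: E(M at tau) = M(0) = 12
P(hit 20)*20 + P(hit 0)*0 = 12
P(hit 20) = (12 - 0)/(20 - 0) = 3/5 = 0.6000

0.6000


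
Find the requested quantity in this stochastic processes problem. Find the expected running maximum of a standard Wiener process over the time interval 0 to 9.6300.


E(max B(s)) = sqrt(2t/pi)
= sqrt(2*9.6300/pi)
= sqrt(6.1306)
= 2.4760

2.4760


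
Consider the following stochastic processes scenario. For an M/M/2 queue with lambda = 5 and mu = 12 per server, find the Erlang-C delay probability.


a = lambda/mu = 0.4167
rho = a/c = 0.2083
Erlang-C formula applied:
C(c,a) = 0.0718

0.0718


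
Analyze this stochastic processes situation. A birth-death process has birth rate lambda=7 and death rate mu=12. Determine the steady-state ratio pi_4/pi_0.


For birth-death process, pi_n/pi_0 = (lambda/mu)^n
= (7/12)^4
= 0.1158

0.1158


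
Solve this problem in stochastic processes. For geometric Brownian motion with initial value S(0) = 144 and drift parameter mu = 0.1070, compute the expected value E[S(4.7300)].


E[S(t)] = S(0) * exp(mu * t)
= 144 * exp(0.1070 * 4.7300)
= 144 * 1.6588
= 238.8709

238.8709


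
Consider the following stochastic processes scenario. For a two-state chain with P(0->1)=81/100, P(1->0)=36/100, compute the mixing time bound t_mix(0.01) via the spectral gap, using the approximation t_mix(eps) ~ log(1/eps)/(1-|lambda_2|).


lambda_2 = |1 - p01 - p10| = |1 - 0.8100 - 0.3600| = 0.1700
t_mix ~ log(1/eps)/(1 - |lambda_2|)
= log(100)/(1 - 0.1700) = 4.6052/0.8300
= 5.5484

5.5484


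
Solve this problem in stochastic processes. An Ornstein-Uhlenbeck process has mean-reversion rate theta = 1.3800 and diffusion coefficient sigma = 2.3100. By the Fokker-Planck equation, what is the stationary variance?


Stationary variance = sigma^2 / (2*theta)
= 2.3100^2 / (2*1.3800)
= 5.3361 / 2.7600
= 1.9334

1.9334


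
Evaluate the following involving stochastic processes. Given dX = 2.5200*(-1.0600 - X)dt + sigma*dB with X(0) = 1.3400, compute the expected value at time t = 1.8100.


E[X(t)] = mu + (X(0) - mu)*exp(-theta*t)
= -1.0600 + (1.3400 - -1.0600)*exp(-2.5200*1.8100)
= -1.0600 + 2.4000 * 0.0104
= -1.0349

-1.0349


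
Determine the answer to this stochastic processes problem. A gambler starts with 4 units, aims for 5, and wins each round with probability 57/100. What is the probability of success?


Gambler's ruin formula:
r = q/p = 0.4300/0.5700 = 0.7544
P(win) = (1 - r^i)/(1 - r^N)
= (1 - 0.7544^4)/(1 - 0.7544^5)
= 0.8947

0.8947


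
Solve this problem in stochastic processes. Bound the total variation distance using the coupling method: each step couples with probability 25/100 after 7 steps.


TV distance bound <= (1-delta)^n
= (1 - 0.2500)^7
= 0.7500^7
= 0.1335

0.1335


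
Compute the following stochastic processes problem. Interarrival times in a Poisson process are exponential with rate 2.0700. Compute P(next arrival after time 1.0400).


P(X > t) = exp(-lambda * t)
= exp(-2.0700 * 1.0400)
= exp(-2.1528) = 0.1162

0.1162


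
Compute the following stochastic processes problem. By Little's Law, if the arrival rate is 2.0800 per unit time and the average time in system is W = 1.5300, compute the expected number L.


Little's Law: L = lambda * W
= 2.0800 * 1.5300
= 3.1824

3.1824


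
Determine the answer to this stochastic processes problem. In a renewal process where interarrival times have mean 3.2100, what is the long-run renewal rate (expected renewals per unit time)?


Long-run renewal rate = 1/E(X)
= 1/3.2100
= 0.3115

0.3115


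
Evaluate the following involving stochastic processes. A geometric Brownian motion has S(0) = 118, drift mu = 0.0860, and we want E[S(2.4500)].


E[S(t)] = S(0) * exp(mu * t)
= 118 * exp(0.0860 * 2.4500)
= 118 * 1.2345
= 145.6759

145.6759


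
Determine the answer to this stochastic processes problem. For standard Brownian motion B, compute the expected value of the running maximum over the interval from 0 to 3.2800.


E(max B(s)) = sqrt(2t/pi)
= sqrt(2*3.2800/pi)
= sqrt(2.0881)
= 1.4450

1.4450


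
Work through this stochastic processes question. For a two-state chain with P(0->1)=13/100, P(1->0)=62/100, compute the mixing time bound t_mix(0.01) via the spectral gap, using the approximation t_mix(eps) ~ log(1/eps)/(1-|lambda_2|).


lambda_2 = |1 - p01 - p10| = |1 - 0.1300 - 0.6200| = 0.2500
t_mix ~ log(1/eps)/(1 - |lambda_2|)
= log(100)/(1 - 0.2500) = 4.6052/0.7500
= 6.1402

6.1402


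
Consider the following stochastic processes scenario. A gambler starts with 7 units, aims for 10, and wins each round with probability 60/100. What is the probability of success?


Gambler's ruin formula:
r = q/p = 0.4000/0.6000 = 0.6667
P(win) = (1 - r^i)/(1 - r^N)
= (1 - 0.6667^7)/(1 - 0.6667^10)
= 0.9581

0.9581


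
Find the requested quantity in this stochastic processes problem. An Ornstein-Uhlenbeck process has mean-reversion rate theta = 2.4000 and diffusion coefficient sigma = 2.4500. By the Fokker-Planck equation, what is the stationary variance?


Stationary variance = sigma^2 / (2*theta)
= 2.4500^2 / (2*2.4000)
= 6.0025 / 4.8000
= 1.2505

1.2505


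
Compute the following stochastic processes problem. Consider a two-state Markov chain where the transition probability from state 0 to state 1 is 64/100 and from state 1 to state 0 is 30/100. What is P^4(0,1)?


Computing P^4 by matrix multiplication.
P = [[0.3600, 0.6400], [0.3000, 0.7000]]
After raising P to the power 4:
P^4(0,1) = 0.6808

0.6808


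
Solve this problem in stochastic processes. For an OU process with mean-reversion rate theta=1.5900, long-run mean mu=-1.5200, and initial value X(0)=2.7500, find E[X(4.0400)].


E[X(t)] = mu + (X(0) - mu)*exp(-theta*t)
= -1.5200 + (2.7500 - -1.5200)*exp(-1.5900*4.0400)
= -1.5200 + 4.2700 * 0.0016
= -1.5131

-1.5131


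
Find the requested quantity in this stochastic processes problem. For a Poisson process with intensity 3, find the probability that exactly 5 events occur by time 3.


P(N(t)=k) = (lambda*t)^k * exp(-lambda*t) / k!
lambda*t = 9
= 9^5 * exp(-9) / 5!
= 59049 * 1.2341e-04 / 120
= 0.0607

0.0607


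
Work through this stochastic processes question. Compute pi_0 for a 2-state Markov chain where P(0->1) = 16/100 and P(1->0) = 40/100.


Stationary distribution: pi_0 = p10/(p01+p10), pi_1 = p01/(p01+p10)
p01 = 0.1600, p10 = 0.4000
pi_0 = 0.7143

0.7143


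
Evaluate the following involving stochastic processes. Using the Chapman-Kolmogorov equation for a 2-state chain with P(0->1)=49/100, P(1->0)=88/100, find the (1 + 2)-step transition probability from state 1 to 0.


P^3 = P^1 * P^2
Computing via matrix multiplication of the transition matrix.
Entry (1,0) of P^3 = 0.6749

0.6749


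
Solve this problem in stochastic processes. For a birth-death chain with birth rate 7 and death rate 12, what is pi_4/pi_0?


For birth-death process, pi_n/pi_0 = (lambda/mu)^n
= (7/12)^4
= 0.1158

0.1158


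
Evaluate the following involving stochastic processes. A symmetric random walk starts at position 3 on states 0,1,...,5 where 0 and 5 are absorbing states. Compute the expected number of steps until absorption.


For symmetric RW on 0,...,N with absorbing barriers, E(i) = i*(N-i)
E(3) = 3 * 2 = 6

6


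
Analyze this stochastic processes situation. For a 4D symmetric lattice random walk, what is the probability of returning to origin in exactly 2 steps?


P(return in 2 steps) = P(reverse first step) = 1/(2d)
= 1/8
= 0.1250

0.1250


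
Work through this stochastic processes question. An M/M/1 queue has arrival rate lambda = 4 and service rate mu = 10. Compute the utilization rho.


rho = lambda/mu
= 4/10
= 0.4000

0.4000


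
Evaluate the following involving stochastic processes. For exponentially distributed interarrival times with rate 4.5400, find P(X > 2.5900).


P(X > t) = exp(-lambda * t)
= exp(-4.5400 * 2.5900)
= exp(-11.7586) = 7.8218e-06

7.8218e-06


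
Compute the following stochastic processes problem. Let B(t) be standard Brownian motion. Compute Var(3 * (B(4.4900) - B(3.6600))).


Var(alpha*(B(t)-B(s))) = alpha^2 * (t-s)
= 3^2 * (4.4900 - 3.6600)
= 9 * 0.8300
= 7.4700

7.4700


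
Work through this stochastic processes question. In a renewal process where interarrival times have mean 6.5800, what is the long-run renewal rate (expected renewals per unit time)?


Long-run renewal rate = 1/E(X)
= 1/6.5800
= 0.1520

0.1520


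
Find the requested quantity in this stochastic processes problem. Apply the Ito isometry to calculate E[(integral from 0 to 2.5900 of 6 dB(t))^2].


By Ito isometry: E[(int f dB)^2] = int f^2 dt
= 6^2 * 2.5900
= 36 * 2.5900 = 93.2400

93.2400


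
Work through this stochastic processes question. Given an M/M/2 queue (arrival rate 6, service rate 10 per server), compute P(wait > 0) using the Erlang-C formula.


a = lambda/mu = 0.6000
rho = a/c = 0.3000
Erlang-C formula applied:
C(c,a) = 0.1385

0.1385


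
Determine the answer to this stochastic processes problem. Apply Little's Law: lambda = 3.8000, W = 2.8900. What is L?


Little's Law: L = lambda * W
= 3.8000 * 2.8900
= 10.9820

10.9820


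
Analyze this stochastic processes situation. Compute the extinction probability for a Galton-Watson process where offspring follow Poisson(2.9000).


Since mu = 2.9000 > 1, extinction prob q < 1.
Solve s = exp(mu*(s-1)) iteratively.
q = 0.0668

0.0668


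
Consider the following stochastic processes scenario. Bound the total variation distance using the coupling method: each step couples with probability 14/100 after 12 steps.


TV distance bound <= (1-delta)^n
= (1 - 0.1400)^12
= 0.8600^12
= 0.1637

0.1637


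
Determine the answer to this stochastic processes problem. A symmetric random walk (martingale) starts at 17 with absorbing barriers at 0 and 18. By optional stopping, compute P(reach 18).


By optional stopping theorem: E(M at tau) = M(0) = 17
P(hit 18)*18 + P(hit 0)*0 = 17
P(hit 18) = (17 - 0)/(18 - 0) = 17/18 = 0.9444

0.9444


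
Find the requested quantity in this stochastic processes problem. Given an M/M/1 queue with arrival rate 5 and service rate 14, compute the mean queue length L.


rho = 5/14 = 0.3571
L = rho/(1-rho)
= 0.3571/0.6429
= 0.5556

0.5556


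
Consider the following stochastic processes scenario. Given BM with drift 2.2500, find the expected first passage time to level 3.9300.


Expected first passage time = a/mu
= 3.9300/2.2500
= 1.7467

1.7467


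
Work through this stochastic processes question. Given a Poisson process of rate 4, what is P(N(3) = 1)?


P(N(t)=k) = (lambda*t)^k * exp(-lambda*t) / k!
lambda*t = 12
= 12^1 * exp(-12) / 1!
= 12 * 6.1442e-06 / 1
= 7.3731e-05

7.3731e-05


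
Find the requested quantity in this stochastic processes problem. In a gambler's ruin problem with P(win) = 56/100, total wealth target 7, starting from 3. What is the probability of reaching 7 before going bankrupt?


Gambler's ruin formula:
r = q/p = 0.4400/0.5600 = 0.7857
P(win) = (1 - r^i)/(1 - r^N)
= (1 - 0.7857^3)/(1 - 0.7857^7)
= 0.6317

0.6317


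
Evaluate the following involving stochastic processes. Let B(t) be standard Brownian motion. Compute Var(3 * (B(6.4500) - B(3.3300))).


Var(alpha*(B(t)-B(s))) = alpha^2 * (t-s)
= 3^2 * (6.4500 - 3.3300)
= 9 * 3.1200
= 28.0800

28.0800


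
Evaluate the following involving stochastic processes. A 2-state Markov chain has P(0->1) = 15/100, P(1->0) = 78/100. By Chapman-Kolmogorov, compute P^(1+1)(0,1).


P^2 = P^1 * P^1
Computing via matrix multiplication of the transition matrix.
Entry (0,1) of P^2 = 0.1605

0.1605


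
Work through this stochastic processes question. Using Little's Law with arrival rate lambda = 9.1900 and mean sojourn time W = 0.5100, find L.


Little's Law: L = lambda * W
= 9.1900 * 0.5100
= 4.6869

4.6869


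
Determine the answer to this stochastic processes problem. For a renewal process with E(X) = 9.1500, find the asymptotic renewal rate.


Long-run renewal rate = 1/E(X)
= 1/9.1500
= 0.1093

0.1093


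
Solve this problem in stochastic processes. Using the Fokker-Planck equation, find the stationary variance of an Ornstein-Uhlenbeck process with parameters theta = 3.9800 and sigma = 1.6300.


Stationary variance = sigma^2 / (2*theta)
= 1.6300^2 / (2*3.9800)
= 2.6569 / 7.9600
= 0.3338

0.3338


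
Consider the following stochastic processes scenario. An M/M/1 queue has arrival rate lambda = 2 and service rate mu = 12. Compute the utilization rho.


rho = lambda/mu
= 2/12
= 0.1667

0.1667


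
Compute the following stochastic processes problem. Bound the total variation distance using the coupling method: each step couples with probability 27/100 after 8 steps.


TV distance bound <= (1-delta)^n
= (1 - 0.2700)^8
= 0.7300^8
= 0.0806

0.0806


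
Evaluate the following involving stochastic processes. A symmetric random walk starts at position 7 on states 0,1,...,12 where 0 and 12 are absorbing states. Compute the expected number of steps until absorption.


For symmetric RW on 0,...,N with absorbing barriers, E(i) = i*(N-i)
E(7) = 7 * 5 = 35

35


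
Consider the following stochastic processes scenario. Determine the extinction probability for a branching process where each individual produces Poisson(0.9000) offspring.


Since mu = 0.9000 <= 1, extinction probability = 1.

1.0000


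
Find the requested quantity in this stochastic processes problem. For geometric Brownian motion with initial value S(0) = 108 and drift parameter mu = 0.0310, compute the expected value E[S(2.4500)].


E[S(t)] = S(0) * exp(mu * t)
= 108 * exp(0.0310 * 2.4500)
= 108 * 1.0789
= 116.5221

116.5221


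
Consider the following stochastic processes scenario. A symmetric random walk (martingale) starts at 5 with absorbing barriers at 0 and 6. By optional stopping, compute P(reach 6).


By optional stopping theorem: E(M at tau) = M(0) = 5
P(hit 6)*6 + P(hit 0)*0 = 5
P(hit 6) = (5 - 0)/(6 - 0) = 5/6 = 0.8333

0.8333


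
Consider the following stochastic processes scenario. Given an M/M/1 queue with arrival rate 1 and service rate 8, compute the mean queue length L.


rho = 1/8 = 0.1250
L = rho/(1-rho)
= 0.1250/0.8750
= 0.1429

0.1429


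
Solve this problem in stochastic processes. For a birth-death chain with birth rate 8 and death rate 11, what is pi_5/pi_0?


For birth-death process, pi_n/pi_0 = (lambda/mu)^n
= (8/11)^5
= 0.2035

0.2035


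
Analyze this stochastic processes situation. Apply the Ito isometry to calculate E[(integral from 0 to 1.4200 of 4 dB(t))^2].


By Ito isometry: E[(int f dB)^2] = int f^2 dt
= 4^2 * 1.4200
= 16 * 1.4200 = 22.7200

22.7200


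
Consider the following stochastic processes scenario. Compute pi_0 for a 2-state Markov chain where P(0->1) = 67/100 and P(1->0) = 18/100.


Stationary distribution: pi_0 = p10/(p01+p10), pi_1 = p01/(p01+p10)
p01 = 0.6700, p10 = 0.1800
pi_0 = 0.2118

0.2118


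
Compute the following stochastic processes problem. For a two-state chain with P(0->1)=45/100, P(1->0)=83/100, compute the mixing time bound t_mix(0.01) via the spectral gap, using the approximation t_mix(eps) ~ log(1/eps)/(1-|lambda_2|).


lambda_2 = |1 - p01 - p10| = |1 - 0.4500 - 0.8300| = 0.2800
t_mix ~ log(1/eps)/(1 - |lambda_2|)
= log(100)/(1 - 0.2800) = 4.6052/0.7200
= 6.3961

6.3961


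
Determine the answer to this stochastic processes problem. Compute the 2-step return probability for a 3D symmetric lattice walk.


P(return in 2 steps) = P(reverse first step) = 1/(2d)
= 1/6
= 0.1667

0.1667


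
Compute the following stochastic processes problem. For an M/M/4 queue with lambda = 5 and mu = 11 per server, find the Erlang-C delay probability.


a = lambda/mu = 0.4545
rho = a/c = 0.1136
Erlang-C formula applied:
C(c,a) = 0.0013

0.0013


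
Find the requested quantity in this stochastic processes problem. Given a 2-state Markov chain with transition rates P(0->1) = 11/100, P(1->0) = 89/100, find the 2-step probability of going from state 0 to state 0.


Computing P^2 by matrix multiplication.
P = [[0.8900, 0.1100], [0.8900, 0.1100]]
After raising P to the power 2:
P^2(0,0) = 0.8900

0.8900


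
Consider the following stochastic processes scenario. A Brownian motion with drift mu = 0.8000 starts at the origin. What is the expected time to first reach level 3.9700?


Expected first passage time = a/mu
= 3.9700/0.8000
= 4.9625

4.9625


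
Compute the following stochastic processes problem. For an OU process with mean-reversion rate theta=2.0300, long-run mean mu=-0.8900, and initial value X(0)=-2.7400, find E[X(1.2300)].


E[X(t)] = mu + (X(0) - mu)*exp(-theta*t)
= -0.8900 + (-2.7400 - -0.8900)*exp(-2.0300*1.2300)
= -0.8900 + -1.8500 * 0.0823
= -1.0423

-1.0423


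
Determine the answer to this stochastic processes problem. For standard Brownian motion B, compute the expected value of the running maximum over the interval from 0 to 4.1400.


E(max B(s)) = sqrt(2t/pi)
= sqrt(2*4.1400/pi)
= sqrt(2.6356)
= 1.6235

1.6235


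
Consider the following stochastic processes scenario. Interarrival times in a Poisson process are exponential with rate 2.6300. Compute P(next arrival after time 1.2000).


P(X > t) = exp(-lambda * t)
= exp(-2.6300 * 1.2000)
= exp(-3.1560) = 0.0426

0.0426


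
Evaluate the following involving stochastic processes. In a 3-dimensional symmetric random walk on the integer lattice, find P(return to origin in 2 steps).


P(return in 2 steps) = P(reverse first step) = 1/(2d)
= 1/6
= 0.1667

0.1667


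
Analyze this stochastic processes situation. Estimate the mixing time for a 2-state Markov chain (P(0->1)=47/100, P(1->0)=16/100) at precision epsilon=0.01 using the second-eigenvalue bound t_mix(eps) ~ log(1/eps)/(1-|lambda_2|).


lambda_2 = |1 - p01 - p10| = |1 - 0.4700 - 0.1600| = 0.3700
t_mix ~ log(1/eps)/(1 - |lambda_2|)
= log(100)/(1 - 0.3700) = 4.6052/0.6300
= 7.3098

7.3098


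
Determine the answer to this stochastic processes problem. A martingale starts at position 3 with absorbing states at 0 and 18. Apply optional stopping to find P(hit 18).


By optional stopping theorem: E(M at tau) = M(0) = 3
P(hit 18)*18 + P(hit 0)*0 = 3
P(hit 18) = (3 - 0)/(18 - 0) = 1/6 = 0.1667

0.1667


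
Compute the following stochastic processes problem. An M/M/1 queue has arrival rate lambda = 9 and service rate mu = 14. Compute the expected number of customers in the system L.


rho = 9/14 = 0.6429
L = rho/(1-rho)
= 0.6429/0.3571
= 1.8000

1.8000


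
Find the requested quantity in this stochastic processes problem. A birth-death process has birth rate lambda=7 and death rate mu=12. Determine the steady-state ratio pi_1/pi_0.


For birth-death process, pi_n/pi_0 = (lambda/mu)^n
= (7/12)^1
= 0.5833

0.5833


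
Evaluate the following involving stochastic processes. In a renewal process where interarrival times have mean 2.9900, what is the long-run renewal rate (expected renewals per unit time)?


Long-run renewal rate = 1/E(X)
= 1/2.9900
= 0.3344

0.3344


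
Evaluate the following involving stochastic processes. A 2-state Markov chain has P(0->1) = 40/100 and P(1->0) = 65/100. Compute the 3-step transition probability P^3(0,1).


Computing P^3 by matrix multiplication.
P = [[0.6000, 0.4000], [0.6500, 0.3500]]
After raising P to the power 3:
P^3(0,1) = 0.3810

0.3810


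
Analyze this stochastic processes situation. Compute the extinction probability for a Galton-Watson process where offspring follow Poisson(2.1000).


Since mu = 2.1000 > 1, extinction prob q < 1.
Solve s = exp(mu*(s-1)) iteratively.
q = 0.1779

0.1779


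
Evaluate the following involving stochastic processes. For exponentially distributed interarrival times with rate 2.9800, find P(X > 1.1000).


P(X > t) = exp(-lambda * t)
= exp(-2.9800 * 1.1000)
= exp(-3.2780) = 0.0377

0.0377


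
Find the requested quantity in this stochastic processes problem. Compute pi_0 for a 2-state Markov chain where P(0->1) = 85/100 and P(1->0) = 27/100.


Stationary distribution: pi_0 = p10/(p01+p10), pi_1 = p01/(p01+p10)
p01 = 0.8500, p10 = 0.2700
pi_0 = 0.2411

0.2411


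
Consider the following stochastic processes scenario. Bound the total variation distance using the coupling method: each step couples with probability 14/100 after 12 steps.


TV distance bound <= (1-delta)^n
= (1 - 0.1400)^12
= 0.8600^12
= 0.1637

0.1637


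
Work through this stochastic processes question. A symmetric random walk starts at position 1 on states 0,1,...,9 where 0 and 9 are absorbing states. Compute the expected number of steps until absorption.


For symmetric RW on 0,...,N with absorbing barriers, E(i) = i*(N-i)
E(1) = 1 * 8 = 8

8


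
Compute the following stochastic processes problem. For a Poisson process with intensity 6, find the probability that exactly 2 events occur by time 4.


P(N(t)=k) = (lambda*t)^k * exp(-lambda*t) / k!
lambda*t = 24
= 24^2 * exp(-24) / 2!
= 576 * 3.7751e-11 / 2
= 1.0872e-08

1.0872e-08


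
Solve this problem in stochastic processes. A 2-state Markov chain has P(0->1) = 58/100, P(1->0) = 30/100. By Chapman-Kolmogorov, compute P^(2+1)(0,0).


P^3 = P^2 * P^1
Computing via matrix multiplication of the transition matrix.
Entry (0,0) of P^3 = 0.3420

0.3420


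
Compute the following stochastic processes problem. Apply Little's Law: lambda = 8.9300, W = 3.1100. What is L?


Little's Law: L = lambda * W
= 8.9300 * 3.1100
= 27.7723

27.7723


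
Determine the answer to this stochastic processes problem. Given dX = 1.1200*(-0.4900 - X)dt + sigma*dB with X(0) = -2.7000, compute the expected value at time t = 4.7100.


E[X(t)] = mu + (X(0) - mu)*exp(-theta*t)
= -0.4900 + (-2.7000 - -0.4900)*exp(-1.1200*4.7100)
= -0.4900 + -2.2100 * 0.0051
= -0.5013

-0.5013


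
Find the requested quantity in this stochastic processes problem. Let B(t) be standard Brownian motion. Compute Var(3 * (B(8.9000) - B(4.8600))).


Var(alpha*(B(t)-B(s))) = alpha^2 * (t-s)
= 3^2 * (8.9000 - 4.8600)
= 9 * 4.0400
= 36.3600

36.3600


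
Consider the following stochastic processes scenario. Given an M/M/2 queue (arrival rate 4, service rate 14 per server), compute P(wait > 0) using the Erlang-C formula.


a = lambda/mu = 0.2857
rho = a/c = 0.1429
Erlang-C formula applied:
C(c,a) = 0.0357

0.0357


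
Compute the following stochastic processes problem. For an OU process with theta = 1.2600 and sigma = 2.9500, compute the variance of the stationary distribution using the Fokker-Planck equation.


Stationary variance = sigma^2 / (2*theta)
= 2.9500^2 / (2*1.2600)
= 8.7025 / 2.5200
= 3.4534

3.4534


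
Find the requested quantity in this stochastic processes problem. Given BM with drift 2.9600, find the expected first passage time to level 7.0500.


Expected first passage time = a/mu
= 7.0500/2.9600
= 2.3818

2.3818


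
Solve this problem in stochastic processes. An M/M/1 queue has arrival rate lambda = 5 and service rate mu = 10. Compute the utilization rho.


rho = lambda/mu
= 5/10
= 0.5000

0.5000


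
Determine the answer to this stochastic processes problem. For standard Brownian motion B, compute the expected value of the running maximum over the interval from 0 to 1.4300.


E(max B(s)) = sqrt(2t/pi)
= sqrt(2*1.4300/pi)
= sqrt(0.9104)
= 0.9541

0.9541


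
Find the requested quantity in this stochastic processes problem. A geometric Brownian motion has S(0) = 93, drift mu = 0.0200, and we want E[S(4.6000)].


E[S(t)] = S(0) * exp(mu * t)
= 93 * exp(0.0200 * 4.6000)
= 93 * 1.0964
= 101.9619

101.9619


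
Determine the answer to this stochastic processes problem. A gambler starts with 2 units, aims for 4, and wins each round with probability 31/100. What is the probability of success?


Gambler's ruin formula:
r = q/p = 0.6900/0.3100 = 2.2258
P(win) = (1 - r^i)/(1 - r^N)
= (1 - 2.2258^2)/(1 - 2.2258^4)
= 0.1679

0.1679


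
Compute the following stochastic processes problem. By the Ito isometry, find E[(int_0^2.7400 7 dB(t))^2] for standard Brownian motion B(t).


By Ito isometry: E[(int f dB)^2] = int f^2 dt
= 7^2 * 2.7400
= 49 * 2.7400 = 134.2600

134.2600


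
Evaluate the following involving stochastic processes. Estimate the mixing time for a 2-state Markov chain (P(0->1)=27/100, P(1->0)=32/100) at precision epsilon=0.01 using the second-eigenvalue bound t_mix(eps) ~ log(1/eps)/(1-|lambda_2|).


lambda_2 = |1 - p01 - p10| = |1 - 0.2700 - 0.3200| = 0.4100
t_mix ~ log(1/eps)/(1 - |lambda_2|)
= log(100)/(1 - 0.4100) = 4.6052/0.5900
= 7.8054

7.8054


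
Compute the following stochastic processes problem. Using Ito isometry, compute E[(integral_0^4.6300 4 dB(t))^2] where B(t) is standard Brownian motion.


By Ito isometry: E[(int f dB)^2] = int f^2 dt
= 4^2 * 4.6300
= 16 * 4.6300 = 74.0800

74.0800


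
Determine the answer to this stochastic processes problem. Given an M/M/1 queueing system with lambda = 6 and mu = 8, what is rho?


rho = lambda/mu
= 6/8
= 0.7500

0.7500


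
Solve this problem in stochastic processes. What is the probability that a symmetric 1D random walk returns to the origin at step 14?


P(S(14) = 0) = C(14,7) / 4^7
= 3432 / 16384
= 0.2095

0.2095


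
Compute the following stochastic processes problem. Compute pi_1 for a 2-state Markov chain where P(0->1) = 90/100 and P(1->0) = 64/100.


Stationary distribution: pi_0 = p10/(p01+p10), pi_1 = p01/(p01+p10)
p01 = 0.9000, p10 = 0.6400
pi_1 = 0.5844

0.5844


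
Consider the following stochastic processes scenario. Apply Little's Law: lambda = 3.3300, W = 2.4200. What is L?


Little's Law: L = lambda * W
= 3.3300 * 2.4200
= 8.0586

8.0586


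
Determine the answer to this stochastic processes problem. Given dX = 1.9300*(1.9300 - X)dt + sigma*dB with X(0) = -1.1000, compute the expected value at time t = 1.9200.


E[X(t)] = mu + (X(0) - mu)*exp(-theta*t)
= 1.9300 + (-1.1000 - 1.9300)*exp(-1.9300*1.9200)
= 1.9300 + -3.0300 * 0.0246
= 1.8555

1.8555


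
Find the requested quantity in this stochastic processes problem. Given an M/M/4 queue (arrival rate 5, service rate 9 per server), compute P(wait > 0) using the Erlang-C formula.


a = lambda/mu = 0.5556
rho = a/c = 0.1389
Erlang-C formula applied:
C(c,a) = 0.0026

0.0026


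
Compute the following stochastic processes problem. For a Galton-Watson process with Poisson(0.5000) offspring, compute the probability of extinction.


Since mu = 0.5000 <= 1, extinction probability = 1.

1.0000


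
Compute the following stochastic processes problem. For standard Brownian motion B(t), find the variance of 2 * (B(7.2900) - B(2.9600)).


Var(alpha*(B(t)-B(s))) = alpha^2 * (t-s)
= 2^2 * (7.2900 - 2.9600)
= 4 * 4.3300
= 17.3200

17.3200


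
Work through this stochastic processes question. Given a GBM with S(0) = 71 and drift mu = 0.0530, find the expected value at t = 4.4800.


E[S(t)] = S(0) * exp(mu * t)
= 71 * exp(0.0530 * 4.4800)
= 71 * 1.2680
= 90.0279

90.0279


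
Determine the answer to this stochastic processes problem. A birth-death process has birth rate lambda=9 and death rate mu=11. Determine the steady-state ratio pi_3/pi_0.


For birth-death process, pi_n/pi_0 = (lambda/mu)^n
= (9/11)^3
= 0.5477

0.5477


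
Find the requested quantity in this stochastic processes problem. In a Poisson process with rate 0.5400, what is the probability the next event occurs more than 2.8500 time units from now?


P(X > t) = exp(-lambda * t)
= exp(-0.5400 * 2.8500)
= exp(-1.5390) = 0.2146

0.2146


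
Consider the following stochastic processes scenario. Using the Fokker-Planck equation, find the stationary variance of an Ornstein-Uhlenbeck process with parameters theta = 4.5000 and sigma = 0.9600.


Stationary variance = sigma^2 / (2*theta)
= 0.9600^2 / (2*4.5000)
= 0.9216 / 9.0000
= 0.1024

0.1024


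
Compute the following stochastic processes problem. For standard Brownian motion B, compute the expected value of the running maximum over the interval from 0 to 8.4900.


E(max B(s)) = sqrt(2t/pi)
= sqrt(2*8.4900/pi)
= sqrt(5.4049)
= 2.3248

2.3248


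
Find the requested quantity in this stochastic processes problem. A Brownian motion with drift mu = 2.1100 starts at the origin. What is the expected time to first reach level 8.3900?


Expected first passage time = a/mu
= 8.3900/2.1100
= 3.9763

3.9763


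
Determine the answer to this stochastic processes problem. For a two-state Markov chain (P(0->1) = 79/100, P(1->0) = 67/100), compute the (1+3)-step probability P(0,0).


P^4 = P^1 * P^3
Computing via matrix multiplication of the transition matrix.
Entry (0,0) of P^4 = 0.4831

0.4831


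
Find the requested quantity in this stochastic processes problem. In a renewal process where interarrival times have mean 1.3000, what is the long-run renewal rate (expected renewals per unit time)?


Long-run renewal rate = 1/E(X)
= 1/1.3000
= 0.7692

0.7692


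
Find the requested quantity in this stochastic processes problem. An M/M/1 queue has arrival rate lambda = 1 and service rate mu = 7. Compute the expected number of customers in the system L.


rho = 1/7 = 0.1429
L = rho/(1-rho)
= 0.1429/0.8571
= 0.1667

0.1667


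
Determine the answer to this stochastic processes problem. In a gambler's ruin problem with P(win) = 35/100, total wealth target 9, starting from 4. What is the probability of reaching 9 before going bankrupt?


Gambler's ruin formula:
r = q/p = 0.6500/0.3500 = 1.8571
P(win) = (1 - r^i)/(1 - r^N)
= (1 - 1.8571^4)/(1 - 1.8571^9)
= 0.0416

0.0416


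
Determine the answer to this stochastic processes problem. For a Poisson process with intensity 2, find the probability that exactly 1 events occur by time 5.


P(N(t)=k) = (lambda*t)^k * exp(-lambda*t) / k!
lambda*t = 10
= 10^1 * exp(-10) / 1!
= 10 * 4.5400e-05 / 1
= 4.5400e-04

4.5400e-04


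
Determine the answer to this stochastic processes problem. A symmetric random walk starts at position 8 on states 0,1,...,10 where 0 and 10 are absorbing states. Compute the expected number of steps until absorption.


For symmetric RW on 0,...,N with absorbing barriers, E(i) = i*(N-i)
E(8) = 8 * 2 = 16

16


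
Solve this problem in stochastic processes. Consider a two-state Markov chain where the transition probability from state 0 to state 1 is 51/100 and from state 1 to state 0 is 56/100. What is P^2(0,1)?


Computing P^2 by matrix multiplication.
P = [[0.4900, 0.5100], [0.5600, 0.4400]]
After raising P to the power 2:
P^2(0,1) = 0.4743

0.4743


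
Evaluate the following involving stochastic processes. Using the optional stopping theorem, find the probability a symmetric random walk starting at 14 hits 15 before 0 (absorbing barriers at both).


By optional stopping theorem: E(M at tau) = M(0) = 14
P(hit 15)*15 + P(hit 0)*0 = 14
P(hit 15) = (14 - 0)/(15 - 0) = 14/15 = 0.9333

0.9333


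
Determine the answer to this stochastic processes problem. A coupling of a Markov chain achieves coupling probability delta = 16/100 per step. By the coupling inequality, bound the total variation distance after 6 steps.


TV distance bound <= (1-delta)^n
= (1 - 0.1600)^6
= 0.8400^6
= 0.3513

0.3513


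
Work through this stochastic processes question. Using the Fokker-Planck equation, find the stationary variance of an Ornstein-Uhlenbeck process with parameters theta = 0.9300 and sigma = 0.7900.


Stationary variance = sigma^2 / (2*theta)
= 0.7900^2 / (2*0.9300)
= 0.6241 / 1.8600
= 0.3355

0.3355


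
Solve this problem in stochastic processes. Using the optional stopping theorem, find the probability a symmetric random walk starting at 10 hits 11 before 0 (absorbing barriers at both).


By optional stopping theorem: E(M at tau) = M(0) = 10
P(hit 11)*11 + P(hit 0)*0 = 10
P(hit 11) = (10 - 0)/(11 - 0) = 10/11 = 0.9091

0.9091


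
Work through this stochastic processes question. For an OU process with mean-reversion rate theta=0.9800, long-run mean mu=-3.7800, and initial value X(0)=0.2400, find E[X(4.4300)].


E[X(t)] = mu + (X(0) - mu)*exp(-theta*t)
= -3.7800 + (0.2400 - -3.7800)*exp(-0.9800*4.4300)
= -3.7800 + 4.0200 * 0.0130
= -3.7277

-3.7277


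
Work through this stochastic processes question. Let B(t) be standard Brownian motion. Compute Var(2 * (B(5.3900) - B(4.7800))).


Var(alpha*(B(t)-B(s))) = alpha^2 * (t-s)
= 2^2 * (5.3900 - 4.7800)
= 4 * 0.6100
= 2.4400

2.4400


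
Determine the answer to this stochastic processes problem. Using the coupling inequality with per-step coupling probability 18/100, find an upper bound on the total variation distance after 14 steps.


TV distance bound <= (1-delta)^n
= (1 - 0.1800)^14
= 0.8200^14
= 0.0621

0.0621


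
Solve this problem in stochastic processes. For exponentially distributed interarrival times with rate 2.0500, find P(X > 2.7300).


P(X > t) = exp(-lambda * t)
= exp(-2.0500 * 2.7300)
= exp(-5.5965) = 0.0037

0.0037


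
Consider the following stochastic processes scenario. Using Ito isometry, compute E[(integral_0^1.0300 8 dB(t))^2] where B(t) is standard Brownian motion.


By Ito isometry: E[(int f dB)^2] = int f^2 dt
= 8^2 * 1.0300
= 64 * 1.0300 = 65.9200

65.9200


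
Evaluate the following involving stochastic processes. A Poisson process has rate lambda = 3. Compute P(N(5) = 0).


P(N(t)=k) = (lambda*t)^k * exp(-lambda*t) / k!
lambda*t = 15
= 15^0 * exp(-15) / 0!
= 1 * 3.0590e-07 / 1
= 3.0590e-07

3.0590e-07


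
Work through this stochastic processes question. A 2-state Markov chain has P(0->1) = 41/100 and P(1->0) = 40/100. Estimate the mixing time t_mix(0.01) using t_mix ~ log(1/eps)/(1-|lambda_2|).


lambda_2 = |1 - p01 - p10| = |1 - 0.4100 - 0.4000| = 0.1900
t_mix ~ log(1/eps)/(1 - |lambda_2|)
= log(100)/(1 - 0.1900) = 4.6052/0.8100
= 5.6854

5.6854


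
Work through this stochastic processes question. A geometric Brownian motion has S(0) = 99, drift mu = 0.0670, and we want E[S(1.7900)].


E[S(t)] = S(0) * exp(mu * t)
= 99 * exp(0.0670 * 1.7900)
= 99 * 1.1274
= 111.6144

111.6144


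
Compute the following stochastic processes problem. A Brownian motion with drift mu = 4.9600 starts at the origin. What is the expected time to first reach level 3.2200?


Expected first passage time = a/mu
= 3.2200/4.9600
= 0.6492

0.6492


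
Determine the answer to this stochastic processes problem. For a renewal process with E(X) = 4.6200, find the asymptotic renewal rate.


Long-run renewal rate = 1/E(X)
= 1/4.6200
= 0.2165

0.2165


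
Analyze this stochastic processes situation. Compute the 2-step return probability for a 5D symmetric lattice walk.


P(return in 2 steps) = P(reverse first step) = 1/(2d)
= 1/10
= 0.1000

0.1000


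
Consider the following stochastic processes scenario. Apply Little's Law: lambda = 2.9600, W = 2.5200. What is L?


Little's Law: L = lambda * W
= 2.9600 * 2.5200
= 7.4592

7.4592


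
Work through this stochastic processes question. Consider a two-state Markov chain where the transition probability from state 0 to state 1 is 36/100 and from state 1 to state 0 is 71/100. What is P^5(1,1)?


Computing P^5 by matrix multiplication.
P = [[0.6400, 0.3600], [0.7100, 0.2900]]
After raising P to the power 5:
P^5(1,1) = 0.3364

0.3364


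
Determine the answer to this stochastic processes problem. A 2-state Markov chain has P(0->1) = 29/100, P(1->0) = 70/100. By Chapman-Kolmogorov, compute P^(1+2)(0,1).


P^3 = P^1 * P^2
Computing via matrix multiplication of the transition matrix.
Entry (0,1) of P^3 = 0.2929

0.2929


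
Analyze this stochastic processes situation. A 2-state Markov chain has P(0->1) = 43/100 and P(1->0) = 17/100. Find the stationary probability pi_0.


Stationary distribution: pi_0 = p10/(p01+p10), pi_1 = p01/(p01+p10)
p01 = 0.4300, p10 = 0.1700
pi_0 = 0.2833

0.2833


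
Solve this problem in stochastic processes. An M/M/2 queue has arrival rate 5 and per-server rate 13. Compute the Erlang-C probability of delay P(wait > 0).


a = lambda/mu = 0.3846
rho = a/c = 0.1923
Erlang-C formula applied:
C(c,a) = 0.0620

0.0620


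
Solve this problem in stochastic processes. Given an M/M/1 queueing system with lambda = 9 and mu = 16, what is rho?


rho = lambda/mu
= 9/16
= 0.5625

0.5625


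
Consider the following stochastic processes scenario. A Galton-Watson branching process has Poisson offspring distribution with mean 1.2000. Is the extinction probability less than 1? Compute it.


Since mu = 1.2000 > 1, extinction prob q < 1.
Solve s = exp(mu*(s-1)) iteratively.
q = 0.6863

0.6863


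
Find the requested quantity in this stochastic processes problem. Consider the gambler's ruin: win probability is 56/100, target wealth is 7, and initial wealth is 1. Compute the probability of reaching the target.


Gambler's ruin formula:
r = q/p = 0.4400/0.5600 = 0.7857
P(win) = (1 - r^i)/(1 - r^N)
= (1 - 0.7857^1)/(1 - 0.7857^7)
= 0.2629

0.2629


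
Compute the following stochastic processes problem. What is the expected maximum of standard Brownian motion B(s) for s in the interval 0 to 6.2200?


E(max B(s)) = sqrt(2t/pi)
= sqrt(2*6.2200/pi)
= sqrt(3.9598)
= 1.9899

1.9899


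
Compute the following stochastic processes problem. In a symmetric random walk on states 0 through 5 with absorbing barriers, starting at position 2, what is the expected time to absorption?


For symmetric RW on 0,...,N with absorbing barriers, E(i) = i*(N-i)
E(2) = 2 * 3 = 6

6


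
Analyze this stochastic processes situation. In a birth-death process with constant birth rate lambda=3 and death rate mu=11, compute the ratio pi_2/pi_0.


For birth-death process, pi_n/pi_0 = (lambda/mu)^n
= (3/11)^2
= 0.0744

0.0744


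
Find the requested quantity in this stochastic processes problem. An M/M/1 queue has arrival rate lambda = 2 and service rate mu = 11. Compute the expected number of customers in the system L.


rho = 2/11 = 0.1818
L = rho/(1-rho)
= 0.1818/0.8182
= 0.2222

0.2222


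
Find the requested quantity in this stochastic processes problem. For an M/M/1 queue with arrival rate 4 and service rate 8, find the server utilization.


rho = lambda/mu
= 4/8
= 0.5000

0.5000


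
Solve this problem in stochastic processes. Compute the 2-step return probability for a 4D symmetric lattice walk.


P(return in 2 steps) = P(reverse first step) = 1/(2d)
= 1/8
= 0.1250

0.1250


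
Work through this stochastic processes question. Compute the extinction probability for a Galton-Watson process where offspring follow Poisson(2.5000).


Since mu = 2.5000 > 1, extinction prob q < 1.
Solve s = exp(mu*(s-1)) iteratively.
q = 0.1074

0.1074
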